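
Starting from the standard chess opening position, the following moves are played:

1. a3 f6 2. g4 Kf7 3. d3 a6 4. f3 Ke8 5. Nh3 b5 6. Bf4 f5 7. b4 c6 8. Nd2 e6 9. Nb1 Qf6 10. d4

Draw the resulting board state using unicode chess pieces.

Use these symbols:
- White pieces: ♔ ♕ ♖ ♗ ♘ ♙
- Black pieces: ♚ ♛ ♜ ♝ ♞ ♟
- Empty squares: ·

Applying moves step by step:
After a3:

♜ ♞ ♝ ♛ ♚ ♝ ♞ ♜
♟ ♟ ♟ ♟ ♟ ♟ ♟ ♟
· · · · · · · ·
· · · · · · · ·
· · · · · · · ·
♙ · · · · · · ·
· ♙ ♙ ♙ ♙ ♙ ♙ ♙
♖ ♘ ♗ ♕ ♔ ♗ ♘ ♖


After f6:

♜ ♞ ♝ ♛ ♚ ♝ ♞ ♜
♟ ♟ ♟ ♟ ♟ · ♟ ♟
· · · · · ♟ · ·
· · · · · · · ·
· · · · · · · ·
♙ · · · · · · ·
· ♙ ♙ ♙ ♙ ♙ ♙ ♙
♖ ♘ ♗ ♕ ♔ ♗ ♘ ♖


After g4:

♜ ♞ ♝ ♛ ♚ ♝ ♞ ♜
♟ ♟ ♟ ♟ ♟ · ♟ ♟
· · · · · ♟ · ·
· · · · · · · ·
· · · · · · ♙ ·
♙ · · · · · · ·
· ♙ ♙ ♙ ♙ ♙ · ♙
♖ ♘ ♗ ♕ ♔ ♗ ♘ ♖


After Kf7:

♜ ♞ ♝ ♛ · ♝ ♞ ♜
♟ ♟ ♟ ♟ ♟ ♚ ♟ ♟
· · · · · ♟ · ·
· · · · · · · ·
· · · · · · ♙ ·
♙ · · · · · · ·
· ♙ ♙ ♙ ♙ ♙ · ♙
♖ ♘ ♗ ♕ ♔ ♗ ♘ ♖


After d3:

♜ ♞ ♝ ♛ · ♝ ♞ ♜
♟ ♟ ♟ ♟ ♟ ♚ ♟ ♟
· · · · · ♟ · ·
· · · · · · · ·
· · · · · · ♙ ·
♙ · · ♙ · · · ·
· ♙ ♙ · ♙ ♙ · ♙
♖ ♘ ♗ ♕ ♔ ♗ ♘ ♖


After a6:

♜ ♞ ♝ ♛ · ♝ ♞ ♜
· ♟ ♟ ♟ ♟ ♚ ♟ ♟
♟ · · · · ♟ · ·
· · · · · · · ·
· · · · · · ♙ ·
♙ · · ♙ · · · ·
· ♙ ♙ · ♙ ♙ · ♙
♖ ♘ ♗ ♕ ♔ ♗ ♘ ♖


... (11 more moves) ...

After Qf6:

♜ ♞ ♝ · ♚ ♝ ♞ ♜
· · · ♟ · · ♟ ♟
♟ · ♟ · ♟ ♛ · ·
· ♟ · · · ♟ · ·
· ♙ · · · ♗ ♙ ·
♙ · · ♙ · ♙ · ♘
· · ♙ · ♙ · · ♙
♖ ♘ · ♕ ♔ ♗ · ♖


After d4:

♜ ♞ ♝ · ♚ ♝ ♞ ♜
· · · ♟ · · ♟ ♟
♟ · ♟ · ♟ ♛ · ·
· ♟ · · · ♟ · ·
· ♙ · ♙ · ♗ ♙ ·
♙ · · · · ♙ · ♘
· · ♙ · ♙ · · ♙
♖ ♘ · ♕ ♔ ♗ · ♖



  a b c d e f g h
  ─────────────────
8│♜ ♞ ♝ · ♚ ♝ ♞ ♜│8
7│· · · ♟ · · ♟ ♟│7
6│♟ · ♟ · ♟ ♛ · ·│6
5│· ♟ · · · ♟ · ·│5
4│· ♙ · ♙ · ♗ ♙ ·│4
3│♙ · · · · ♙ · ♘│3
2│· · ♙ · ♙ · · ♙│2
1│♖ ♘ · ♕ ♔ ♗ · ♖│1
  ─────────────────
  a b c d e f g h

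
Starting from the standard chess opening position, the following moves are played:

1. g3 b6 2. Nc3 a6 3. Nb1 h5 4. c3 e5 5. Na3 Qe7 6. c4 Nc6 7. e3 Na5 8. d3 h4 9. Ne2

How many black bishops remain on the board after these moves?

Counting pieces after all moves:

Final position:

  a b c d e f g h
  ─────────────────
8│♜ · ♝ · ♚ ♝ ♞ ♜│8
7│· · ♟ ♟ ♛ ♟ ♟ ·│7
6│♟ ♟ · · · · · ·│6
5│♞ · · · ♟ · · ·│5
4│· · ♙ · · · · ♟│4
3│♘ · · ♙ ♙ · ♙ ·│3
2│♙ ♙ · · ♘ ♙ · ♙│2
1│♖ · ♗ ♕ ♔ ♗ · ♖│1
  ─────────────────
  a b c d e f g h


2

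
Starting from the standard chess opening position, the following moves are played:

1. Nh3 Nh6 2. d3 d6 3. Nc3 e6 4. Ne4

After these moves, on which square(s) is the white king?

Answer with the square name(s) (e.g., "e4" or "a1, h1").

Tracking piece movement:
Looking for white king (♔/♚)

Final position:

  a b c d e f g h
  ─────────────────
8│♜ ♞ ♝ ♛ ♚ ♝ · ♜│8
7│♟ ♟ ♟ · · ♟ ♟ ♟│7
6│· · · ♟ ♟ · · ♞│6
5│· · · · · · · ·│5
4│· · · · ♘ · · ·│4
3│· · · ♙ · · · ♘│3
2│♙ ♙ ♙ · ♙ ♙ ♙ ♙│2
1│♖ · ♗ ♕ ♔ ♗ · ♖│1
  ─────────────────
  a b c d e f g h


e1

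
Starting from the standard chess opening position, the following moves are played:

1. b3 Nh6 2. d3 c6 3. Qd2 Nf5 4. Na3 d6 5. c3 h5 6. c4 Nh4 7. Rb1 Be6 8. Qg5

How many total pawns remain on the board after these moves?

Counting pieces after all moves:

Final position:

  a b c d e f g h
  ─────────────────
8│♜ ♞ · ♛ ♚ ♝ · ♜│8
7│♟ ♟ · · ♟ ♟ ♟ ·│7
6│· · ♟ ♟ ♝ · · ·│6
5│· · · · · · ♕ ♟│5
4│· · ♙ · · · · ♞│4
3│♘ ♙ · ♙ · · · ·│3
2│♙ · · · ♙ ♙ ♙ ♙│2
1│· ♖ ♗ · ♔ ♗ ♘ ♖│1
  ─────────────────
  a b c d e f g h


16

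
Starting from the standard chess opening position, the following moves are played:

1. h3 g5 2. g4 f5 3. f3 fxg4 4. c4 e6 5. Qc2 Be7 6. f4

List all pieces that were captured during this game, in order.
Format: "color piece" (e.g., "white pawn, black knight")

Tracking captures:
  fxg4: captured white pawn

white pawn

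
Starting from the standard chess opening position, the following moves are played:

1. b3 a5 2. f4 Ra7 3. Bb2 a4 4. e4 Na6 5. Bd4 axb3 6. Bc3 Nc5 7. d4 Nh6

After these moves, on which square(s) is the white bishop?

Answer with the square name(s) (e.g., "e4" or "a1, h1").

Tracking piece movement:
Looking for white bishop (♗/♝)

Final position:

  a b c d e f g h
  ─────────────────
8│· · ♝ ♛ ♚ ♝ · ♜│8
7│♜ ♟ ♟ ♟ ♟ ♟ ♟ ♟│7
6│· · · · · · · ♞│6
5│· · ♞ · · · · ·│5
4│· · · ♙ ♙ ♙ · ·│4
3│· ♟ ♗ · · · · ·│3
2│♙ · ♙ · · · ♙ ♙│2
1│♖ ♘ · ♕ ♔ ♗ ♘ ♖│1
  ─────────────────
  a b c d e f g h


c3, f1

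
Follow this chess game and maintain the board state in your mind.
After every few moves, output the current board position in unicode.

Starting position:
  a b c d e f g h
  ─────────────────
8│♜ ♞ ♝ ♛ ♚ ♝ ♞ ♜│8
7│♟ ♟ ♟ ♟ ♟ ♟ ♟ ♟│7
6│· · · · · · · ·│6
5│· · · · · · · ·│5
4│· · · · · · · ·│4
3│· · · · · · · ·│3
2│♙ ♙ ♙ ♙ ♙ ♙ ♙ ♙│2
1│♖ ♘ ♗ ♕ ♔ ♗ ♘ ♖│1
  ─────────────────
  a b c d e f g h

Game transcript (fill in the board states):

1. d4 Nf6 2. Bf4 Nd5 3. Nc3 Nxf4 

  a b c d e f g h
  ─────────────────
8│♜ ♞ ♝ ♛ ♚ ♝ · ♜│8
7│♟ ♟ ♟ ♟ ♟ ♟ ♟ ♟│7
6│· · · · · · · ·│6
5│· · · · · · · ·│5
4│· · · ♙ · ♞ · ·│4
3│· · ♘ · · · · ·│3
2│♙ ♙ ♙ · ♙ ♙ ♙ ♙│2
1│♖ · · ♕ ♔ ♗ ♘ ♖│1
  ─────────────────
  a b c d e f g h

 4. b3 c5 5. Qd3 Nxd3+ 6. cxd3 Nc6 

  a b c d e f g h
  ─────────────────
8│♜ · ♝ ♛ ♚ ♝ · ♜│8
7│♟ ♟ · ♟ ♟ ♟ ♟ ♟│7
6│· · ♞ · · · · ·│6
5│· · ♟ · · · · ·│5
4│· · · ♙ · · · ·│4
3│· ♙ ♘ ♙ · · · ·│3
2│♙ · · · ♙ ♙ ♙ ♙│2
1│♖ · · · ♔ ♗ ♘ ♖│1
  ─────────────────
  a b c d e f g h

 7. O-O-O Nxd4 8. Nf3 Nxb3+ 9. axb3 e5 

  a b c d e f g h
  ─────────────────
8│♜ · ♝ ♛ ♚ ♝ · ♜│8
7│♟ ♟ · ♟ · ♟ ♟ ♟│7
6│· · · · · · · ·│6
5│· · ♟ · ♟ · · ·│5
4│· · · · · · · ·│4
3│· ♙ ♘ ♙ · ♘ · ·│3
2│· · · · ♙ ♙ ♙ ♙│2
1│· · ♔ ♖ · ♗ · ♖│1
  ─────────────────
  a b c d e f g h

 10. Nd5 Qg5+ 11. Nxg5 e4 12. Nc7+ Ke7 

  a b c d e f g h
  ─────────────────
8│♜ · ♝ · · ♝ · ♜│8
7│♟ ♟ ♘ ♟ ♚ ♟ ♟ ♟│7
6│· · · · · · · ·│6
5│· · ♟ · · · ♘ ·│5
4│· · · · ♟ · · ·│4
3│· ♙ · ♙ · · · ·│3
2│· · · · ♙ ♙ ♙ ♙│2
1│· · ♔ ♖ · ♗ · ♖│1
  ─────────────────
  a b c d e f g h

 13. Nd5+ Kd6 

  a b c d e f g h
  ─────────────────
8│♜ · ♝ · · ♝ · ♜│8
7│♟ ♟ · ♟ · ♟ ♟ ♟│7
6│· · · ♚ · · · ·│6
5│· · ♟ ♘ · · ♘ ·│5
4│· · · · ♟ · · ·│4
3│· ♙ · ♙ · · · ·│3
2│· · · · ♙ ♙ ♙ ♙│2
1│· · ♔ ♖ · ♗ · ♖│1
  ─────────────────
  a b c d e f g h


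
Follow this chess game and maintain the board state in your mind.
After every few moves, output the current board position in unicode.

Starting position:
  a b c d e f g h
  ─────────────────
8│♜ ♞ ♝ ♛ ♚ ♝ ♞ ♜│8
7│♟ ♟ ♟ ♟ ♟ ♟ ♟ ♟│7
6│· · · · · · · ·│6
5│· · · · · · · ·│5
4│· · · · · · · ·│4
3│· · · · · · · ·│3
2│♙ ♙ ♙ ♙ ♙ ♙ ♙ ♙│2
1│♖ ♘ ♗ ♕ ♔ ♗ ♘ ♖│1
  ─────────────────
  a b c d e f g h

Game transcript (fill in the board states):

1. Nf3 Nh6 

  a b c d e f g h
  ─────────────────
8│♜ ♞ ♝ ♛ ♚ ♝ · ♜│8
7│♟ ♟ ♟ ♟ ♟ ♟ ♟ ♟│7
6│· · · · · · · ♞│6
5│· · · · · · · ·│5
4│· · · · · · · ·│4
3│· · · · · ♘ · ·│3
2│♙ ♙ ♙ ♙ ♙ ♙ ♙ ♙│2
1│♖ ♘ ♗ ♕ ♔ ♗ · ♖│1
  ─────────────────
  a b c d e f g h

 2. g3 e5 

  a b c d e f g h
  ─────────────────
8│♜ ♞ ♝ ♛ ♚ ♝ · ♜│8
7│♟ ♟ ♟ ♟ · ♟ ♟ ♟│7
6│· · · · · · · ♞│6
5│· · · · ♟ · · ·│5
4│· · · · · · · ·│4
3│· · · · · ♘ ♙ ·│3
2│♙ ♙ ♙ ♙ ♙ ♙ · ♙│2
1│♖ ♘ ♗ ♕ ♔ ♗ · ♖│1
  ─────────────────
  a b c d e f g h

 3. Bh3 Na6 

  a b c d e f g h
  ─────────────────
8│♜ · ♝ ♛ ♚ ♝ · ♜│8
7│♟ ♟ ♟ ♟ · ♟ ♟ ♟│7
6│♞ · · · · · · ♞│6
5│· · · · ♟ · · ·│5
4│· · · · · · · ·│4
3│· · · · · ♘ ♙ ♗│3
2│♙ ♙ ♙ ♙ ♙ ♙ · ♙│2
1│♖ ♘ ♗ ♕ ♔ · · ♖│1
  ─────────────────
  a b c d e f g h

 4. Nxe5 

  a b c d e f g h
  ─────────────────
8│♜ · ♝ ♛ ♚ ♝ · ♜│8
7│♟ ♟ ♟ ♟ · ♟ ♟ ♟│7
6│♞ · · · · · · ♞│6
5│· · · · ♘ · · ·│5
4│· · · · · · · ·│4
3│· · · · · · ♙ ♗│3
2│♙ ♙ ♙ ♙ ♙ ♙ · ♙│2
1│♖ ♘ ♗ ♕ ♔ · · ♖│1
  ─────────────────
  a b c d e f g h


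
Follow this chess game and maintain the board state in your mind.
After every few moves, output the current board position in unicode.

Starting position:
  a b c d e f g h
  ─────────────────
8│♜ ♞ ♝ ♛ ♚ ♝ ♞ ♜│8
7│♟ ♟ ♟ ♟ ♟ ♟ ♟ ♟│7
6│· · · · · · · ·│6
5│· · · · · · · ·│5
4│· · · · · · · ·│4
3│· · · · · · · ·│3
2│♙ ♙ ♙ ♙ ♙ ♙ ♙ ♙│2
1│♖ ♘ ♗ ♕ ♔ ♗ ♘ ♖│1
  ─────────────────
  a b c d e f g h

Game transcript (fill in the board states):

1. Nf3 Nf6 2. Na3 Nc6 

  a b c d e f g h
  ─────────────────
8│♜ · ♝ ♛ ♚ ♝ · ♜│8
7│♟ ♟ ♟ ♟ ♟ ♟ ♟ ♟│7
6│· · ♞ · · ♞ · ·│6
5│· · · · · · · ·│5
4│· · · · · · · ·│4
3│♘ · · · · ♘ · ·│3
2│♙ ♙ ♙ ♙ ♙ ♙ ♙ ♙│2
1│♖ · ♗ ♕ ♔ ♗ · ♖│1
  ─────────────────
  a b c d e f g h

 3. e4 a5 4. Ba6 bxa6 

  a b c d e f g h
  ─────────────────
8│♜ · ♝ ♛ ♚ ♝ · ♜│8
7│· · ♟ ♟ ♟ ♟ ♟ ♟│7
6│♟ · ♞ · · ♞ · ·│6
5│♟ · · · · · · ·│5
4│· · · · ♙ · · ·│4
3│♘ · · · · ♘ · ·│3
2│♙ ♙ ♙ ♙ · ♙ ♙ ♙│2
1│♖ · ♗ ♕ ♔ · · ♖│1
  ─────────────────
  a b c d e f g h

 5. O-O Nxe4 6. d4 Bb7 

  a b c d e f g h
  ─────────────────
8│♜ · · ♛ ♚ ♝ · ♜│8
7│· ♝ ♟ ♟ ♟ ♟ ♟ ♟│7
6│♟ · ♞ · · · · ·│6
5│♟ · · · · · · ·│5
4│· · · ♙ ♞ · · ·│4
3│♘ · · · · ♘ · ·│3
2│♙ ♙ ♙ · · ♙ ♙ ♙│2
1│♖ · ♗ ♕ · ♖ ♔ ·│1
  ─────────────────
  a b c d e f g h

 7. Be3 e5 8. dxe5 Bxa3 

  a b c d e f g h
  ─────────────────
8│♜ · · ♛ ♚ · · ♜│8
7│· ♝ ♟ ♟ · ♟ ♟ ♟│7
6│♟ · ♞ · · · · ·│6
5│♟ · · · ♙ · · ·│5
4│· · · · ♞ · · ·│4
3│♝ · · · ♗ ♘ · ·│3
2│♙ ♙ ♙ · · ♙ ♙ ♙│2
1│♖ · · ♕ · ♖ ♔ ·│1
  ─────────────────
  a b c d e f g h



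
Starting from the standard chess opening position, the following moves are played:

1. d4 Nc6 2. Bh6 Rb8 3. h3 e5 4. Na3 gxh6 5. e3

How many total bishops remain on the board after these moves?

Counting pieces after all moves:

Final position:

  a b c d e f g h
  ─────────────────
8│· ♜ ♝ ♛ ♚ ♝ ♞ ♜│8
7│♟ ♟ ♟ ♟ · ♟ · ♟│7
6│· · ♞ · · · · ♟│6
5│· · · · ♟ · · ·│5
4│· · · ♙ · · · ·│4
3│♘ · · · ♙ · · ♙│3
2│♙ ♙ ♙ · · ♙ ♙ ·│2
1│♖ · · ♕ ♔ ♗ ♘ ♖│1
  ─────────────────
  a b c d e f g h


3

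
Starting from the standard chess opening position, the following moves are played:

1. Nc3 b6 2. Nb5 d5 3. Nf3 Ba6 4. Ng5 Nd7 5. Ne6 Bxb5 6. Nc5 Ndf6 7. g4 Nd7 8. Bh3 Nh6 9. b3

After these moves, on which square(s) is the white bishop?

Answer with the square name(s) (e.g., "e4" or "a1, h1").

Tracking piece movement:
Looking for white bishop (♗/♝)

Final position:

  a b c d e f g h
  ─────────────────
8│♜ · · ♛ ♚ ♝ · ♜│8
7│♟ · ♟ ♞ ♟ ♟ ♟ ♟│7
6│· ♟ · · · · · ♞│6
5│· ♝ ♘ ♟ · · · ·│5
4│· · · · · · ♙ ·│4
3│· ♙ · · · · · ♗│3
2│♙ · ♙ ♙ ♙ ♙ · ♙│2
1│♖ · ♗ ♕ ♔ · · ♖│1
  ─────────────────
  a b c d e f g h


c1, h3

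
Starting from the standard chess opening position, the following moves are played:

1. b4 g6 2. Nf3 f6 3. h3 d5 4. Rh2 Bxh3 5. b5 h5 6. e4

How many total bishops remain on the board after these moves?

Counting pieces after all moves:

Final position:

  a b c d e f g h
  ─────────────────
8│♜ ♞ · ♛ ♚ ♝ ♞ ♜│8
7│♟ ♟ ♟ · ♟ · · ·│7
6│· · · · · ♟ ♟ ·│6
5│· ♙ · ♟ · · · ♟│5
4│· · · · ♙ · · ·│4
3│· · · · · ♘ · ♝│3
2│♙ · ♙ ♙ · ♙ ♙ ♖│2
1│♖ ♘ ♗ ♕ ♔ ♗ · ·│1
  ─────────────────
  a b c d e f g h


4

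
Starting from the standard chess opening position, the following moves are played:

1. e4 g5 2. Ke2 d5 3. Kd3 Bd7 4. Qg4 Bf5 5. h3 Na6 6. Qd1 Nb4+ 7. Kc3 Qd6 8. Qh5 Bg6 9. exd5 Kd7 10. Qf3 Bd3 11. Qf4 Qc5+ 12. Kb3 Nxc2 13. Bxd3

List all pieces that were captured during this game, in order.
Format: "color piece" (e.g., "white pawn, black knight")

Tracking captures:
  exd5: captured black pawn
  Nxc2: captured white pawn
  Bxd3: captured black bishop

black pawn, white pawn, black bishop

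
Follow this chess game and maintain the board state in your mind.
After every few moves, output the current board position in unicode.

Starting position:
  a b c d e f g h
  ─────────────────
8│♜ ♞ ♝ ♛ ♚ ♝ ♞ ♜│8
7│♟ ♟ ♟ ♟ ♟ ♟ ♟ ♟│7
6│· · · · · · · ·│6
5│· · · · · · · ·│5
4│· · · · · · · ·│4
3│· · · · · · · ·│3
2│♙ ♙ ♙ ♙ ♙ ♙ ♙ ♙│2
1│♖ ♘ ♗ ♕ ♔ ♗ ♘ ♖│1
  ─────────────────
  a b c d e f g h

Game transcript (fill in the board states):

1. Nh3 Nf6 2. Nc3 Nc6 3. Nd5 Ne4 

  a b c d e f g h
  ─────────────────
8│♜ · ♝ ♛ ♚ ♝ · ♜│8
7│♟ ♟ ♟ ♟ ♟ ♟ ♟ ♟│7
6│· · ♞ · · · · ·│6
5│· · · ♘ · · · ·│5
4│· · · · ♞ · · ·│4
3│· · · · · · · ♘│3
2│♙ ♙ ♙ ♙ ♙ ♙ ♙ ♙│2
1│♖ · ♗ ♕ ♔ ♗ · ♖│1
  ─────────────────
  a b c d e f g h

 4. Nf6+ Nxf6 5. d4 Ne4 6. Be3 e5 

  a b c d e f g h
  ─────────────────
8│♜ · ♝ ♛ ♚ ♝ · ♜│8
7│♟ ♟ ♟ ♟ · ♟ ♟ ♟│7
6│· · ♞ · · · · ·│6
5│· · · · ♟ · · ·│5
4│· · · ♙ ♞ · · ·│4
3│· · · · ♗ · · ♘│3
2│♙ ♙ ♙ · ♙ ♙ ♙ ♙│2
1│♖ · · ♕ ♔ ♗ · ♖│1
  ─────────────────
  a b c d e f g h

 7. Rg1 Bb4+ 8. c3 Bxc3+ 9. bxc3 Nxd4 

  a b c d e f g h
  ─────────────────
8│♜ · ♝ ♛ ♚ · · ♜│8
7│♟ ♟ ♟ ♟ · ♟ ♟ ♟│7
6│· · · · · · · ·│6
5│· · · · ♟ · · ·│5
4│· · · ♞ ♞ · · ·│4
3│· · ♙ · ♗ · · ♘│3
2│♙ · · · ♙ ♙ ♙ ♙│2
1│♖ · · ♕ ♔ ♗ ♖ ·│1
  ─────────────────
  a b c d e f g h

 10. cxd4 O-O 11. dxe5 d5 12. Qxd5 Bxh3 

  a b c d e f g h
  ─────────────────
8│♜ · · ♛ · ♜ ♚ ·│8
7│♟ ♟ ♟ · · ♟ ♟ ♟│7
6│· · · · · · · ·│6
5│· · · ♕ ♙ · · ·│5
4│· · · · ♞ · · ·│4
3│· · · · ♗ · · ♝│3
2│♙ · · · ♙ ♙ ♙ ♙│2
1│♖ · · · ♔ ♗ ♖ ·│1
  ─────────────────
  a b c d e f g h



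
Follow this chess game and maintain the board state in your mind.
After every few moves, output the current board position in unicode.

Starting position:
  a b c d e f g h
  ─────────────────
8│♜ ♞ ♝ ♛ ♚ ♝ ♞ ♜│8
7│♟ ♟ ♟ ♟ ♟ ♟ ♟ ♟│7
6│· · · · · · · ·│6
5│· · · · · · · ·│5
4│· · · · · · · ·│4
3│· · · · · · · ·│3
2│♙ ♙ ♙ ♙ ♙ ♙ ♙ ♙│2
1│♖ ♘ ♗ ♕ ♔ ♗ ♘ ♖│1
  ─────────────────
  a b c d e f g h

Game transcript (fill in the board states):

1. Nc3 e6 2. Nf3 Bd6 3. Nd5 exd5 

  a b c d e f g h
  ─────────────────
8│♜ ♞ ♝ ♛ ♚ · ♞ ♜│8
7│♟ ♟ ♟ ♟ · ♟ ♟ ♟│7
6│· · · ♝ · · · ·│6
5│· · · ♟ · · · ·│5
4│· · · · · · · ·│4
3│· · · · · ♘ · ·│3
2│♙ ♙ ♙ ♙ ♙ ♙ ♙ ♙│2
1│♖ · ♗ ♕ ♔ ♗ · ♖│1
  ─────────────────
  a b c d e f g h

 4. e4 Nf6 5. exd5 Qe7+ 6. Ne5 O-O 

  a b c d e f g h
  ─────────────────
8│♜ ♞ ♝ · · ♜ ♚ ·│8
7│♟ ♟ ♟ ♟ ♛ ♟ ♟ ♟│7
6│· · · ♝ · ♞ · ·│6
5│· · · ♙ ♘ · · ·│5
4│· · · · · · · ·│4
3│· · · · · · · ·│3
2│♙ ♙ ♙ ♙ · ♙ ♙ ♙│2
1│♖ · ♗ ♕ ♔ ♗ · ♖│1
  ─────────────────
  a b c d e f g h

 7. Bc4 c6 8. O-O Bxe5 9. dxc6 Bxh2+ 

  a b c d e f g h
  ─────────────────
8│♜ ♞ ♝ · · ♜ ♚ ·│8
7│♟ ♟ · ♟ ♛ ♟ ♟ ♟│7
6│· · ♙ · · ♞ · ·│6
5│· · · · · · · ·│5
4│· · ♗ · · · · ·│4
3│· · · · · · · ·│3
2│♙ ♙ ♙ ♙ · ♙ ♙ ♝│2
1│♖ · ♗ ♕ · ♖ ♔ ·│1
  ─────────────────
  a b c d e f g h

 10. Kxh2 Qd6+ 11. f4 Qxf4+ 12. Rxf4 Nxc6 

  a b c d e f g h
  ─────────────────
8│♜ · ♝ · · ♜ ♚ ·│8
7│♟ ♟ · ♟ · ♟ ♟ ♟│7
6│· · ♞ · · ♞ · ·│6
5│· · · · · · · ·│5
4│· · ♗ · · ♖ · ·│4
3│· · · · · · · ·│3
2│♙ ♙ ♙ ♙ · · ♙ ♔│2
1│♖ · ♗ ♕ · · · ·│1
  ─────────────────
  a b c d e f g h

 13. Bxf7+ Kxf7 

  a b c d e f g h
  ─────────────────
8│♜ · ♝ · · ♜ · ·│8
7│♟ ♟ · ♟ · ♚ ♟ ♟│7
6│· · ♞ · · ♞ · ·│6
5│· · · · · · · ·│5
4│· · · · · ♖ · ·│4
3│· · · · · · · ·│3
2│♙ ♙ ♙ ♙ · · ♙ ♔│2
1│♖ · ♗ ♕ · · · ·│1
  ─────────────────
  a b c d e f g h


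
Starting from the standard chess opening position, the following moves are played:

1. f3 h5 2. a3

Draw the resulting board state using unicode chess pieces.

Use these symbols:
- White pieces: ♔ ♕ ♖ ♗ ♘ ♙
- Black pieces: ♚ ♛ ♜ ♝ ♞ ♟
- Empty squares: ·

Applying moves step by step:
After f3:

♜ ♞ ♝ ♛ ♚ ♝ ♞ ♜
♟ ♟ ♟ ♟ ♟ ♟ ♟ ♟
· · · · · · · ·
· · · · · · · ·
· · · · · · · ·
· · · · · ♙ · ·
♙ ♙ ♙ ♙ ♙ · ♙ ♙
♖ ♘ ♗ ♕ ♔ ♗ ♘ ♖


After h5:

♜ ♞ ♝ ♛ ♚ ♝ ♞ ♜
♟ ♟ ♟ ♟ ♟ ♟ ♟ ·
· · · · · · · ·
· · · · · · · ♟
· · · · · · · ·
· · · · · ♙ · ·
♙ ♙ ♙ ♙ ♙ · ♙ ♙
♖ ♘ ♗ ♕ ♔ ♗ ♘ ♖


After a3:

♜ ♞ ♝ ♛ ♚ ♝ ♞ ♜
♟ ♟ ♟ ♟ ♟ ♟ ♟ ·
· · · · · · · ·
· · · · · · · ♟
· · · · · · · ·
♙ · · · · ♙ · ·
· ♙ ♙ ♙ ♙ · ♙ ♙
♖ ♘ ♗ ♕ ♔ ♗ ♘ ♖



  a b c d e f g h
  ─────────────────
8│♜ ♞ ♝ ♛ ♚ ♝ ♞ ♜│8
7│♟ ♟ ♟ ♟ ♟ ♟ ♟ ·│7
6│· · · · · · · ·│6
5│· · · · · · · ♟│5
4│· · · · · · · ·│4
3│♙ · · · · ♙ · ·│3
2│· ♙ ♙ ♙ ♙ · ♙ ♙│2
1│♖ ♘ ♗ ♕ ♔ ♗ ♘ ♖│1
  ─────────────────
  a b c d e f g h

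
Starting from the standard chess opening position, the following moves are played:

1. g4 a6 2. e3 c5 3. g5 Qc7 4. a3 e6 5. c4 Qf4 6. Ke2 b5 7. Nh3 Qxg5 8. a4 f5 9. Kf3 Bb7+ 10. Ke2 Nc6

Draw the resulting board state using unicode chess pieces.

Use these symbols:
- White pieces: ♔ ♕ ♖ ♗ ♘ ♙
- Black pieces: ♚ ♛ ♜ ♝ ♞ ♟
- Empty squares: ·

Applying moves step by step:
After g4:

♜ ♞ ♝ ♛ ♚ ♝ ♞ ♜
♟ ♟ ♟ ♟ ♟ ♟ ♟ ♟
· · · · · · · ·
· · · · · · · ·
· · · · · · ♙ ·
· · · · · · · ·
♙ ♙ ♙ ♙ ♙ ♙ · ♙
♖ ♘ ♗ ♕ ♔ ♗ ♘ ♖


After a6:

♜ ♞ ♝ ♛ ♚ ♝ ♞ ♜
· ♟ ♟ ♟ ♟ ♟ ♟ ♟
♟ · · · · · · ·
· · · · · · · ·
· · · · · · ♙ ·
· · · · · · · ·
♙ ♙ ♙ ♙ ♙ ♙ · ♙
♖ ♘ ♗ ♕ ♔ ♗ ♘ ♖


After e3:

♜ ♞ ♝ ♛ ♚ ♝ ♞ ♜
· ♟ ♟ ♟ ♟ ♟ ♟ ♟
♟ · · · · · · ·
· · · · · · · ·
· · · · · · ♙ ·
· · · · ♙ · · ·
♙ ♙ ♙ ♙ · ♙ · ♙
♖ ♘ ♗ ♕ ♔ ♗ ♘ ♖


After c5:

♜ ♞ ♝ ♛ ♚ ♝ ♞ ♜
· ♟ · ♟ ♟ ♟ ♟ ♟
♟ · · · · · · ·
· · ♟ · · · · ·
· · · · · · ♙ ·
· · · · ♙ · · ·
♙ ♙ ♙ ♙ · ♙ · ♙
♖ ♘ ♗ ♕ ♔ ♗ ♘ ♖


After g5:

♜ ♞ ♝ ♛ ♚ ♝ ♞ ♜
· ♟ · ♟ ♟ ♟ ♟ ♟
♟ · · · · · · ·
· · ♟ · · · ♙ ·
· · · · · · · ·
· · · · ♙ · · ·
♙ ♙ ♙ ♙ · ♙ · ♙
♖ ♘ ♗ ♕ ♔ ♗ ♘ ♖


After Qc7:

♜ ♞ ♝ · ♚ ♝ ♞ ♜
· ♟ ♛ ♟ ♟ ♟ ♟ ♟
♟ · · · · · · ·
· · ♟ · · · ♙ ·
· · · · · · · ·
· · · · ♙ · · ·
♙ ♙ ♙ ♙ · ♙ · ♙
♖ ♘ ♗ ♕ ♔ ♗ ♘ ♖


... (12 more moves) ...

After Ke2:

♜ ♞ · · ♚ ♝ ♞ ♜
· ♝ · ♟ · · ♟ ♟
♟ · · · ♟ · · ·
· ♟ ♟ · · ♟ ♛ ·
♙ · ♙ · · · · ·
· · · · ♙ · · ♘
· ♙ · ♙ ♔ ♙ · ♙
♖ ♘ ♗ ♕ · ♗ · ♖


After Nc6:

♜ · · · ♚ ♝ ♞ ♜
· ♝ · ♟ · · ♟ ♟
♟ · ♞ · ♟ · · ·
· ♟ ♟ · · ♟ ♛ ·
♙ · ♙ · · · · ·
· · · · ♙ · · ♘
· ♙ · ♙ ♔ ♙ · ♙
♖ ♘ ♗ ♕ · ♗ · ♖



  a b c d e f g h
  ─────────────────
8│♜ · · · ♚ ♝ ♞ ♜│8
7│· ♝ · ♟ · · ♟ ♟│7
6│♟ · ♞ · ♟ · · ·│6
5│· ♟ ♟ · · ♟ ♛ ·│5
4│♙ · ♙ · · · · ·│4
3│· · · · ♙ · · ♘│3
2│· ♙ · ♙ ♔ ♙ · ♙│2
1│♖ ♘ ♗ ♕ · ♗ · ♖│1
  ─────────────────
  a b c d e f g h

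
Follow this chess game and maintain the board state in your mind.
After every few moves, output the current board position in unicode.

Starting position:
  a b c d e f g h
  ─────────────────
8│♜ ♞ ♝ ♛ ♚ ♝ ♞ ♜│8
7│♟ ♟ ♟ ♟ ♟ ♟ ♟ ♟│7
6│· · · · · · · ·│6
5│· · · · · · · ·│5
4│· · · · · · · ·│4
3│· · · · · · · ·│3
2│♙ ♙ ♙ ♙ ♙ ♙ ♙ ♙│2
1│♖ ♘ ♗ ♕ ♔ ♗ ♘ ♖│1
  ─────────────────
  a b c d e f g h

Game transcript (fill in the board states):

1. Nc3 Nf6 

  a b c d e f g h
  ─────────────────
8│♜ ♞ ♝ ♛ ♚ ♝ · ♜│8
7│♟ ♟ ♟ ♟ ♟ ♟ ♟ ♟│7
6│· · · · · ♞ · ·│6
5│· · · · · · · ·│5
4│· · · · · · · ·│4
3│· · ♘ · · · · ·│3
2│♙ ♙ ♙ ♙ ♙ ♙ ♙ ♙│2
1│♖ · ♗ ♕ ♔ ♗ ♘ ♖│1
  ─────────────────
  a b c d e f g h

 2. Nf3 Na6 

  a b c d e f g h
  ─────────────────
8│♜ · ♝ ♛ ♚ ♝ · ♜│8
7│♟ ♟ ♟ ♟ ♟ ♟ ♟ ♟│7
6│♞ · · · · ♞ · ·│6
5│· · · · · · · ·│5
4│· · · · · · · ·│4
3│· · ♘ · · ♘ · ·│3
2│♙ ♙ ♙ ♙ ♙ ♙ ♙ ♙│2
1│♖ · ♗ ♕ ♔ ♗ · ♖│1
  ─────────────────
  a b c d e f g h

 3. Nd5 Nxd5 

  a b c d e f g h
  ─────────────────
8│♜ · ♝ ♛ ♚ ♝ · ♜│8
7│♟ ♟ ♟ ♟ ♟ ♟ ♟ ♟│7
6│♞ · · · · · · ·│6
5│· · · ♞ · · · ·│5
4│· · · · · · · ·│4
3│· · · · · ♘ · ·│3
2│♙ ♙ ♙ ♙ ♙ ♙ ♙ ♙│2
1│♖ · ♗ ♕ ♔ ♗ · ♖│1
  ─────────────────
  a b c d e f g h

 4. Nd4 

  a b c d e f g h
  ─────────────────
8│♜ · ♝ ♛ ♚ ♝ · ♜│8
7│♟ ♟ ♟ ♟ ♟ ♟ ♟ ♟│7
6│♞ · · · · · · ·│6
5│· · · ♞ · · · ·│5
4│· · · ♘ · · · ·│4
3│· · · · · · · ·│3
2│♙ ♙ ♙ ♙ ♙ ♙ ♙ ♙│2
1│♖ · ♗ ♕ ♔ ♗ · ♖│1
  ─────────────────
  a b c d e f g h


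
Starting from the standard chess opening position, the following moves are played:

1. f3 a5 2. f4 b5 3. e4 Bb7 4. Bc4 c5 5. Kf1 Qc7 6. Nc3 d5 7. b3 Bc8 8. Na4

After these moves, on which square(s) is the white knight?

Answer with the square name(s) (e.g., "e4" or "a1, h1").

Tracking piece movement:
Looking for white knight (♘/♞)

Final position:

  a b c d e f g h
  ─────────────────
8│♜ ♞ ♝ · ♚ ♝ ♞ ♜│8
7│· · ♛ · ♟ ♟ ♟ ♟│7
6│· · · · · · · ·│6
5│♟ ♟ ♟ ♟ · · · ·│5
4│♘ · ♗ · ♙ ♙ · ·│4
3│· ♙ · · · · · ·│3
2│♙ · ♙ ♙ · · ♙ ♙│2
1│♖ · ♗ ♕ · ♔ ♘ ♖│1
  ─────────────────
  a b c d e f g h


a4, g1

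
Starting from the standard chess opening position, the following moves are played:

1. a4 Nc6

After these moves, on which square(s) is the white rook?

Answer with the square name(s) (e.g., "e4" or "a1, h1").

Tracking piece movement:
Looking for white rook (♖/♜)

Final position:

  a b c d e f g h
  ─────────────────
8│♜ · ♝ ♛ ♚ ♝ ♞ ♜│8
7│♟ ♟ ♟ ♟ ♟ ♟ ♟ ♟│7
6│· · ♞ · · · · ·│6
5│· · · · · · · ·│5
4│♙ · · · · · · ·│4
3│· · · · · · · ·│3
2│· ♙ ♙ ♙ ♙ ♙ ♙ ♙│2
1│♖ ♘ ♗ ♕ ♔ ♗ ♘ ♖│1
  ─────────────────
  a b c d e f g h


a1, h1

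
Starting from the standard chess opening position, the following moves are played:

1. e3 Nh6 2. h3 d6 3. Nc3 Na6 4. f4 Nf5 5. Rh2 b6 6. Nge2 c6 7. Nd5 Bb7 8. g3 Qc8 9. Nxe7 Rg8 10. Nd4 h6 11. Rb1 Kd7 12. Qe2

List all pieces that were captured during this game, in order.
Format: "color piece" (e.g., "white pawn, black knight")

Tracking captures:
  Nxe7: captured black pawn

black pawn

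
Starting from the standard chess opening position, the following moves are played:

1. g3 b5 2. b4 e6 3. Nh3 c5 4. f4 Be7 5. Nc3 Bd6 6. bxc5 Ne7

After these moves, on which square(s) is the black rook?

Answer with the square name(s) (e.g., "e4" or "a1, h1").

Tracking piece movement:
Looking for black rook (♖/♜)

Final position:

  a b c d e f g h
  ─────────────────
8│♜ ♞ ♝ ♛ ♚ · · ♜│8
7│♟ · · ♟ ♞ ♟ ♟ ♟│7
6│· · · ♝ ♟ · · ·│6
5│· ♟ ♙ · · · · ·│5
4│· · · · · ♙ · ·│4
3│· · ♘ · · · ♙ ♘│3
2│♙ · ♙ ♙ ♙ · · ♙│2
1│♖ · ♗ ♕ ♔ ♗ · ♖│1
  ─────────────────
  a b c d e f g h


a8, h8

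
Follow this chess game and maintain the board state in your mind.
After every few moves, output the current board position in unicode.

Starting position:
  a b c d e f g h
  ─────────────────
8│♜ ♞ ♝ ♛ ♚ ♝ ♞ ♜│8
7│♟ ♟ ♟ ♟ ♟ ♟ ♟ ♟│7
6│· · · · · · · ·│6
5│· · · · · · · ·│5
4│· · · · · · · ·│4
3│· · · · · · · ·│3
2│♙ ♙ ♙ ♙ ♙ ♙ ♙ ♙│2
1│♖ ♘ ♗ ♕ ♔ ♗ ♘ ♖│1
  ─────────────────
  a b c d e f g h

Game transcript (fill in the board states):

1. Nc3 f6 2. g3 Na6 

  a b c d e f g h
  ─────────────────
8│♜ · ♝ ♛ ♚ ♝ ♞ ♜│8
7│♟ ♟ ♟ ♟ ♟ · ♟ ♟│7
6│♞ · · · · ♟ · ·│6
5│· · · · · · · ·│5
4│· · · · · · · ·│4
3│· · ♘ · · · ♙ ·│3
2│♙ ♙ ♙ ♙ ♙ ♙ · ♙│2
1│♖ · ♗ ♕ ♔ ♗ ♘ ♖│1
  ─────────────────
  a b c d e f g h

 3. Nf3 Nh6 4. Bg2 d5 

  a b c d e f g h
  ─────────────────
8│♜ · ♝ ♛ ♚ ♝ · ♜│8
7│♟ ♟ ♟ · ♟ · ♟ ♟│7
6│♞ · · · · ♟ · ♞│6
5│· · · ♟ · · · ·│5
4│· · · · · · · ·│4
3│· · ♘ · · ♘ ♙ ·│3
2│♙ ♙ ♙ ♙ ♙ ♙ ♗ ♙│2
1│♖ · ♗ ♕ ♔ · · ♖│1
  ─────────────────
  a b c d e f g h

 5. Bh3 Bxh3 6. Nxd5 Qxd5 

  a b c d e f g h
  ─────────────────
8│♜ · · · ♚ ♝ · ♜│8
7│♟ ♟ ♟ · ♟ · ♟ ♟│7
6│♞ · · · · ♟ · ♞│6
5│· · · ♛ · · · ·│5
4│· · · · · · · ·│4
3│· · · · · ♘ ♙ ♝│3
2│♙ ♙ ♙ ♙ ♙ ♙ · ♙│2
1│♖ · ♗ ♕ ♔ · · ♖│1
  ─────────────────
  a b c d e f g h

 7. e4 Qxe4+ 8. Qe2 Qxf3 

  a b c d e f g h
  ─────────────────
8│♜ · · · ♚ ♝ · ♜│8
7│♟ ♟ ♟ · ♟ · ♟ ♟│7
6│♞ · · · · ♟ · ♞│6
5│· · · · · · · ·│5
4│· · · · · · · ·│4
3│· · · · · ♛ ♙ ♝│3
2│♙ ♙ ♙ ♙ ♕ ♙ · ♙│2
1│♖ · ♗ · ♔ · · ♖│1
  ─────────────────
  a b c d e f g h

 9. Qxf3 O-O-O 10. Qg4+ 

  a b c d e f g h
  ─────────────────
8│· · ♚ ♜ · ♝ · ♜│8
7│♟ ♟ ♟ · ♟ · ♟ ♟│7
6│♞ · · · · ♟ · ♞│6
5│· · · · · · · ·│5
4│· · · · · · ♕ ·│4
3│· · · · · · ♙ ♝│3
2│♙ ♙ ♙ ♙ · ♙ · ♙│2
1│♖ · ♗ · ♔ · · ♖│1
  ─────────────────
  a b c d e f g h


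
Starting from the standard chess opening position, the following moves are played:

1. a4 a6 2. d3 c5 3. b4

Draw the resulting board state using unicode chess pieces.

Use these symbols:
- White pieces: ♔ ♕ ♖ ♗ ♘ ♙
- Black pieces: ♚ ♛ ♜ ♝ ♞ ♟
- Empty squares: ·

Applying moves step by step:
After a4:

♜ ♞ ♝ ♛ ♚ ♝ ♞ ♜
♟ ♟ ♟ ♟ ♟ ♟ ♟ ♟
· · · · · · · ·
· · · · · · · ·
♙ · · · · · · ·
· · · · · · · ·
· ♙ ♙ ♙ ♙ ♙ ♙ ♙
♖ ♘ ♗ ♕ ♔ ♗ ♘ ♖


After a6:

♜ ♞ ♝ ♛ ♚ ♝ ♞ ♜
· ♟ ♟ ♟ ♟ ♟ ♟ ♟
♟ · · · · · · ·
· · · · · · · ·
♙ · · · · · · ·
· · · · · · · ·
· ♙ ♙ ♙ ♙ ♙ ♙ ♙
♖ ♘ ♗ ♕ ♔ ♗ ♘ ♖


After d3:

♜ ♞ ♝ ♛ ♚ ♝ ♞ ♜
· ♟ ♟ ♟ ♟ ♟ ♟ ♟
♟ · · · · · · ·
· · · · · · · ·
♙ · · · · · · ·
· · · ♙ · · · ·
· ♙ ♙ · ♙ ♙ ♙ ♙
♖ ♘ ♗ ♕ ♔ ♗ ♘ ♖


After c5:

♜ ♞ ♝ ♛ ♚ ♝ ♞ ♜
· ♟ · ♟ ♟ ♟ ♟ ♟
♟ · · · · · · ·
· · ♟ · · · · ·
♙ · · · · · · ·
· · · ♙ · · · ·
· ♙ ♙ · ♙ ♙ ♙ ♙
♖ ♘ ♗ ♕ ♔ ♗ ♘ ♖


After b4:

♜ ♞ ♝ ♛ ♚ ♝ ♞ ♜
· ♟ · ♟ ♟ ♟ ♟ ♟
♟ · · · · · · ·
· · ♟ · · · · ·
♙ ♙ · · · · · ·
· · · ♙ · · · ·
· · ♙ · ♙ ♙ ♙ ♙
♖ ♘ ♗ ♕ ♔ ♗ ♘ ♖



  a b c d e f g h
  ─────────────────
8│♜ ♞ ♝ ♛ ♚ ♝ ♞ ♜│8
7│· ♟ · ♟ ♟ ♟ ♟ ♟│7
6│♟ · · · · · · ·│6
5│· · ♟ · · · · ·│5
4│♙ ♙ · · · · · ·│4
3│· · · ♙ · · · ·│3
2│· · ♙ · ♙ ♙ ♙ ♙│2
1│♖ ♘ ♗ ♕ ♔ ♗ ♘ ♖│1
  ─────────────────
  a b c d e f g h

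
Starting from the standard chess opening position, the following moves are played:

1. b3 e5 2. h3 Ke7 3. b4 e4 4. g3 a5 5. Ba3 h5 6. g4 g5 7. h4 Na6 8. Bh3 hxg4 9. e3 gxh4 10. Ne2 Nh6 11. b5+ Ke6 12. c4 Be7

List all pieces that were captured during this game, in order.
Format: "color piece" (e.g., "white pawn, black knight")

Tracking captures:
  hxg4: captured white pawn
  gxh4: captured white pawn

white pawn, white pawn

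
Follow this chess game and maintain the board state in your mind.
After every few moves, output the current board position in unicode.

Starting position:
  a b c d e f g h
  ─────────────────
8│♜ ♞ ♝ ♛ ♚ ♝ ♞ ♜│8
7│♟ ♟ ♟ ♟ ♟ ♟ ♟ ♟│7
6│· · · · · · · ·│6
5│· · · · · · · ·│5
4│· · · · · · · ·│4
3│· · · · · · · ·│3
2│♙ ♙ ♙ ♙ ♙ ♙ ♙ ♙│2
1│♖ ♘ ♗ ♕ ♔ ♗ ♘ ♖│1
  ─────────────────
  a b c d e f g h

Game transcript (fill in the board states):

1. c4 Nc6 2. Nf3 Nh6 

  a b c d e f g h
  ─────────────────
8│♜ · ♝ ♛ ♚ ♝ · ♜│8
7│♟ ♟ ♟ ♟ ♟ ♟ ♟ ♟│7
6│· · ♞ · · · · ♞│6
5│· · · · · · · ·│5
4│· · ♙ · · · · ·│4
3│· · · · · ♘ · ·│3
2│♙ ♙ · ♙ ♙ ♙ ♙ ♙│2
1│♖ ♘ ♗ ♕ ♔ ♗ · ♖│1
  ─────────────────
  a b c d e f g h

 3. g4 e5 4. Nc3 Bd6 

  a b c d e f g h
  ─────────────────
8│♜ · ♝ ♛ ♚ · · ♜│8
7│♟ ♟ ♟ ♟ · ♟ ♟ ♟│7
6│· · ♞ ♝ · · · ♞│6
5│· · · · ♟ · · ·│5
4│· · ♙ · · · ♙ ·│4
3│· · ♘ · · ♘ · ·│3
2│♙ ♙ · ♙ ♙ ♙ · ♙│2
1│♖ · ♗ ♕ ♔ ♗ · ♖│1
  ─────────────────
  a b c d e f g h

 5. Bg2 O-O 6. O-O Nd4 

  a b c d e f g h
  ─────────────────
8│♜ · ♝ ♛ · ♜ ♚ ·│8
7│♟ ♟ ♟ ♟ · ♟ ♟ ♟│7
6│· · · ♝ · · · ♞│6
5│· · · · ♟ · · ·│5
4│· · ♙ ♞ · · ♙ ·│4
3│· · ♘ · · ♘ · ·│3
2│♙ ♙ · ♙ ♙ ♙ ♗ ♙│2
1│♖ · ♗ ♕ · ♖ ♔ ·│1
  ─────────────────
  a b c d e f g h

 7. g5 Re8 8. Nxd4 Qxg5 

  a b c d e f g h
  ─────────────────
8│♜ · ♝ · ♜ · ♚ ·│8
7│♟ ♟ ♟ ♟ · ♟ ♟ ♟│7
6│· · · ♝ · · · ♞│6
5│· · · · ♟ · ♛ ·│5
4│· · ♙ ♘ · · · ·│4
3│· · ♘ · · · · ·│3
2│♙ ♙ · ♙ ♙ ♙ ♗ ♙│2
1│♖ · ♗ ♕ · ♖ ♔ ·│1
  ─────────────────
  a b c d e f g h

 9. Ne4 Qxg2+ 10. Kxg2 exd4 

  a b c d e f g h
  ─────────────────
8│♜ · ♝ · ♜ · ♚ ·│8
7│♟ ♟ ♟ ♟ · ♟ ♟ ♟│7
6│· · · ♝ · · · ♞│6
5│· · · · · · · ·│5
4│· · ♙ ♟ ♘ · · ·│4
3│· · · · · · · ·│3
2│♙ ♙ · ♙ ♙ ♙ ♔ ♙│2
1│♖ · ♗ ♕ · ♖ · ·│1
  ─────────────────
  a b c d e f g h



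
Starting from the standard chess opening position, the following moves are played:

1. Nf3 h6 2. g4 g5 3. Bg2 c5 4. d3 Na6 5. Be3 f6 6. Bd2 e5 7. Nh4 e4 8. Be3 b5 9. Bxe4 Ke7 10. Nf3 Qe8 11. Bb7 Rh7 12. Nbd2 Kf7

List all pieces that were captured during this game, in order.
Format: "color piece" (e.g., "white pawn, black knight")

Tracking captures:
  Bxe4: captured black pawn

black pawn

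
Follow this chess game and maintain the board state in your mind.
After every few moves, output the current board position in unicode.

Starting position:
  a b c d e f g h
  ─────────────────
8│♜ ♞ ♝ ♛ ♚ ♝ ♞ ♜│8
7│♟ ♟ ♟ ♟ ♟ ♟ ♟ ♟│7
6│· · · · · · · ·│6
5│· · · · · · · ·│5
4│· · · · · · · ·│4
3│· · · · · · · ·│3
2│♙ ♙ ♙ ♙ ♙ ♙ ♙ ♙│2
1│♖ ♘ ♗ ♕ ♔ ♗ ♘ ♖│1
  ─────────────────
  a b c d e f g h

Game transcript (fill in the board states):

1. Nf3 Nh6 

  a b c d e f g h
  ─────────────────
8│♜ ♞ ♝ ♛ ♚ ♝ · ♜│8
7│♟ ♟ ♟ ♟ ♟ ♟ ♟ ♟│7
6│· · · · · · · ♞│6
5│· · · · · · · ·│5
4│· · · · · · · ·│4
3│· · · · · ♘ · ·│3
2│♙ ♙ ♙ ♙ ♙ ♙ ♙ ♙│2
1│♖ ♘ ♗ ♕ ♔ ♗ · ♖│1
  ─────────────────
  a b c d e f g h

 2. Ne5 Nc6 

  a b c d e f g h
  ─────────────────
8│♜ · ♝ ♛ ♚ ♝ · ♜│8
7│♟ ♟ ♟ ♟ ♟ ♟ ♟ ♟│7
6│· · ♞ · · · · ♞│6
5│· · · · ♘ · · ·│5
4│· · · · · · · ·│4
3│· · · · · · · ·│3
2│♙ ♙ ♙ ♙ ♙ ♙ ♙ ♙│2
1│♖ ♘ ♗ ♕ ♔ ♗ · ♖│1
  ─────────────────
  a b c d e f g h

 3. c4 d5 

  a b c d e f g h
  ─────────────────
8│♜ · ♝ ♛ ♚ ♝ · ♜│8
7│♟ ♟ ♟ · ♟ ♟ ♟ ♟│7
6│· · ♞ · · · · ♞│6
5│· · · ♟ ♘ · · ·│5
4│· · ♙ · · · · ·│4
3│· · · · · · · ·│3
2│♙ ♙ · ♙ ♙ ♙ ♙ ♙│2
1│♖ ♘ ♗ ♕ ♔ ♗ · ♖│1
  ─────────────────
  a b c d e f g h

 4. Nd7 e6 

  a b c d e f g h
  ─────────────────
8│♜ · ♝ ♛ ♚ ♝ · ♜│8
7│♟ ♟ ♟ ♘ · ♟ ♟ ♟│7
6│· · ♞ · ♟ · · ♞│6
5│· · · ♟ · · · ·│5
4│· · ♙ · · · · ·│4
3│· · · · · · · ·│3
2│♙ ♙ · ♙ ♙ ♙ ♙ ♙│2
1│♖ ♘ ♗ ♕ ♔ ♗ · ♖│1
  ─────────────────
  a b c d e f g h

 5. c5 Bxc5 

  a b c d e f g h
  ─────────────────
8│♜ · ♝ ♛ ♚ · · ♜│8
7│♟ ♟ ♟ ♘ · ♟ ♟ ♟│7
6│· · ♞ · ♟ · · ♞│6
5│· · ♝ ♟ · · · ·│5
4│· · · · · · · ·│4
3│· · · · · · · ·│3
2│♙ ♙ · ♙ ♙ ♙ ♙ ♙│2
1│♖ ♘ ♗ ♕ ♔ ♗ · ♖│1
  ─────────────────
  a b c d e f g h

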